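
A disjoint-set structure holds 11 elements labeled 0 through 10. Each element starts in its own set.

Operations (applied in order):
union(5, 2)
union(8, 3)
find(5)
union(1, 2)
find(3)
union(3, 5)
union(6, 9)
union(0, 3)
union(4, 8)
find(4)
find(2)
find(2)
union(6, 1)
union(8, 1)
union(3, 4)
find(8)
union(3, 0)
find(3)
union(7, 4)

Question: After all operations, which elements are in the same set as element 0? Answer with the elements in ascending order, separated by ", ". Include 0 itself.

Answer: 0, 1, 2, 3, 4, 5, 6, 7, 8, 9

Derivation:
Step 1: union(5, 2) -> merged; set of 5 now {2, 5}
Step 2: union(8, 3) -> merged; set of 8 now {3, 8}
Step 3: find(5) -> no change; set of 5 is {2, 5}
Step 4: union(1, 2) -> merged; set of 1 now {1, 2, 5}
Step 5: find(3) -> no change; set of 3 is {3, 8}
Step 6: union(3, 5) -> merged; set of 3 now {1, 2, 3, 5, 8}
Step 7: union(6, 9) -> merged; set of 6 now {6, 9}
Step 8: union(0, 3) -> merged; set of 0 now {0, 1, 2, 3, 5, 8}
Step 9: union(4, 8) -> merged; set of 4 now {0, 1, 2, 3, 4, 5, 8}
Step 10: find(4) -> no change; set of 4 is {0, 1, 2, 3, 4, 5, 8}
Step 11: find(2) -> no change; set of 2 is {0, 1, 2, 3, 4, 5, 8}
Step 12: find(2) -> no change; set of 2 is {0, 1, 2, 3, 4, 5, 8}
Step 13: union(6, 1) -> merged; set of 6 now {0, 1, 2, 3, 4, 5, 6, 8, 9}
Step 14: union(8, 1) -> already same set; set of 8 now {0, 1, 2, 3, 4, 5, 6, 8, 9}
Step 15: union(3, 4) -> already same set; set of 3 now {0, 1, 2, 3, 4, 5, 6, 8, 9}
Step 16: find(8) -> no change; set of 8 is {0, 1, 2, 3, 4, 5, 6, 8, 9}
Step 17: union(3, 0) -> already same set; set of 3 now {0, 1, 2, 3, 4, 5, 6, 8, 9}
Step 18: find(3) -> no change; set of 3 is {0, 1, 2, 3, 4, 5, 6, 8, 9}
Step 19: union(7, 4) -> merged; set of 7 now {0, 1, 2, 3, 4, 5, 6, 7, 8, 9}
Component of 0: {0, 1, 2, 3, 4, 5, 6, 7, 8, 9}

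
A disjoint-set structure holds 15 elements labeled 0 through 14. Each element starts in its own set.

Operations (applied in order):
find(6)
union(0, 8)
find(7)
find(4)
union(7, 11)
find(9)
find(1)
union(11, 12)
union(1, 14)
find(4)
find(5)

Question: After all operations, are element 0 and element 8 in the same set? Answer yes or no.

Step 1: find(6) -> no change; set of 6 is {6}
Step 2: union(0, 8) -> merged; set of 0 now {0, 8}
Step 3: find(7) -> no change; set of 7 is {7}
Step 4: find(4) -> no change; set of 4 is {4}
Step 5: union(7, 11) -> merged; set of 7 now {7, 11}
Step 6: find(9) -> no change; set of 9 is {9}
Step 7: find(1) -> no change; set of 1 is {1}
Step 8: union(11, 12) -> merged; set of 11 now {7, 11, 12}
Step 9: union(1, 14) -> merged; set of 1 now {1, 14}
Step 10: find(4) -> no change; set of 4 is {4}
Step 11: find(5) -> no change; set of 5 is {5}
Set of 0: {0, 8}; 8 is a member.

Answer: yes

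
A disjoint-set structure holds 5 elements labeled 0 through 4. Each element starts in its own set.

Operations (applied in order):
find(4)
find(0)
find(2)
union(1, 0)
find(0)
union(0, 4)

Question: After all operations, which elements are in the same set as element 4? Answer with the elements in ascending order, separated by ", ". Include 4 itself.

Step 1: find(4) -> no change; set of 4 is {4}
Step 2: find(0) -> no change; set of 0 is {0}
Step 3: find(2) -> no change; set of 2 is {2}
Step 4: union(1, 0) -> merged; set of 1 now {0, 1}
Step 5: find(0) -> no change; set of 0 is {0, 1}
Step 6: union(0, 4) -> merged; set of 0 now {0, 1, 4}
Component of 4: {0, 1, 4}

Answer: 0, 1, 4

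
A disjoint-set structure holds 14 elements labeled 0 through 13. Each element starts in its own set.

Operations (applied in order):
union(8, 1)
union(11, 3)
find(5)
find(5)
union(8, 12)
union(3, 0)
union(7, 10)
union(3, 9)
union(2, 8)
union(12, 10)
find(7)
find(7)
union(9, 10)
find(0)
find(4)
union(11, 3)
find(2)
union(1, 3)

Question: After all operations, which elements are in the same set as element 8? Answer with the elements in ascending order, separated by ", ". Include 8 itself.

Step 1: union(8, 1) -> merged; set of 8 now {1, 8}
Step 2: union(11, 3) -> merged; set of 11 now {3, 11}
Step 3: find(5) -> no change; set of 5 is {5}
Step 4: find(5) -> no change; set of 5 is {5}
Step 5: union(8, 12) -> merged; set of 8 now {1, 8, 12}
Step 6: union(3, 0) -> merged; set of 3 now {0, 3, 11}
Step 7: union(7, 10) -> merged; set of 7 now {7, 10}
Step 8: union(3, 9) -> merged; set of 3 now {0, 3, 9, 11}
Step 9: union(2, 8) -> merged; set of 2 now {1, 2, 8, 12}
Step 10: union(12, 10) -> merged; set of 12 now {1, 2, 7, 8, 10, 12}
Step 11: find(7) -> no change; set of 7 is {1, 2, 7, 8, 10, 12}
Step 12: find(7) -> no change; set of 7 is {1, 2, 7, 8, 10, 12}
Step 13: union(9, 10) -> merged; set of 9 now {0, 1, 2, 3, 7, 8, 9, 10, 11, 12}
Step 14: find(0) -> no change; set of 0 is {0, 1, 2, 3, 7, 8, 9, 10, 11, 12}
Step 15: find(4) -> no change; set of 4 is {4}
Step 16: union(11, 3) -> already same set; set of 11 now {0, 1, 2, 3, 7, 8, 9, 10, 11, 12}
Step 17: find(2) -> no change; set of 2 is {0, 1, 2, 3, 7, 8, 9, 10, 11, 12}
Step 18: union(1, 3) -> already same set; set of 1 now {0, 1, 2, 3, 7, 8, 9, 10, 11, 12}
Component of 8: {0, 1, 2, 3, 7, 8, 9, 10, 11, 12}

Answer: 0, 1, 2, 3, 7, 8, 9, 10, 11, 12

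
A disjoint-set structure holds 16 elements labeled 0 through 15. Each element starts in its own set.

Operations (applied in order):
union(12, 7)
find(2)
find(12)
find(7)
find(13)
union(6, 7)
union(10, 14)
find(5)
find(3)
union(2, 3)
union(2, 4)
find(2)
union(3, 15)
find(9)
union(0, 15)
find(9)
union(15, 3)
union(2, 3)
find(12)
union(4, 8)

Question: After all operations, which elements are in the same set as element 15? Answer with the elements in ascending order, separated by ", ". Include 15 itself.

Answer: 0, 2, 3, 4, 8, 15

Derivation:
Step 1: union(12, 7) -> merged; set of 12 now {7, 12}
Step 2: find(2) -> no change; set of 2 is {2}
Step 3: find(12) -> no change; set of 12 is {7, 12}
Step 4: find(7) -> no change; set of 7 is {7, 12}
Step 5: find(13) -> no change; set of 13 is {13}
Step 6: union(6, 7) -> merged; set of 6 now {6, 7, 12}
Step 7: union(10, 14) -> merged; set of 10 now {10, 14}
Step 8: find(5) -> no change; set of 5 is {5}
Step 9: find(3) -> no change; set of 3 is {3}
Step 10: union(2, 3) -> merged; set of 2 now {2, 3}
Step 11: union(2, 4) -> merged; set of 2 now {2, 3, 4}
Step 12: find(2) -> no change; set of 2 is {2, 3, 4}
Step 13: union(3, 15) -> merged; set of 3 now {2, 3, 4, 15}
Step 14: find(9) -> no change; set of 9 is {9}
Step 15: union(0, 15) -> merged; set of 0 now {0, 2, 3, 4, 15}
Step 16: find(9) -> no change; set of 9 is {9}
Step 17: union(15, 3) -> already same set; set of 15 now {0, 2, 3, 4, 15}
Step 18: union(2, 3) -> already same set; set of 2 now {0, 2, 3, 4, 15}
Step 19: find(12) -> no change; set of 12 is {6, 7, 12}
Step 20: union(4, 8) -> merged; set of 4 now {0, 2, 3, 4, 8, 15}
Component of 15: {0, 2, 3, 4, 8, 15}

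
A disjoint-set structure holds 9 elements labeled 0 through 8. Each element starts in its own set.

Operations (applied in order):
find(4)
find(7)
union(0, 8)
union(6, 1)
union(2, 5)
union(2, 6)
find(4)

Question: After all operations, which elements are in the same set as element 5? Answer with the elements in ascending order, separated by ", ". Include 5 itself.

Step 1: find(4) -> no change; set of 4 is {4}
Step 2: find(7) -> no change; set of 7 is {7}
Step 3: union(0, 8) -> merged; set of 0 now {0, 8}
Step 4: union(6, 1) -> merged; set of 6 now {1, 6}
Step 5: union(2, 5) -> merged; set of 2 now {2, 5}
Step 6: union(2, 6) -> merged; set of 2 now {1, 2, 5, 6}
Step 7: find(4) -> no change; set of 4 is {4}
Component of 5: {1, 2, 5, 6}

Answer: 1, 2, 5, 6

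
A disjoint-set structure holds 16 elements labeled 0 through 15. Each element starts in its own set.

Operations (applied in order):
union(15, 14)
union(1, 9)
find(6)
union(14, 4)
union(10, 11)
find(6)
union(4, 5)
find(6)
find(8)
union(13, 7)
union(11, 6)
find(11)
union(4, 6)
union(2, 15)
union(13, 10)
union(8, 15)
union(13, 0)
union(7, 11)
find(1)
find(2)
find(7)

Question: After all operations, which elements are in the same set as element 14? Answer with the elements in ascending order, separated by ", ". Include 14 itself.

Answer: 0, 2, 4, 5, 6, 7, 8, 10, 11, 13, 14, 15

Derivation:
Step 1: union(15, 14) -> merged; set of 15 now {14, 15}
Step 2: union(1, 9) -> merged; set of 1 now {1, 9}
Step 3: find(6) -> no change; set of 6 is {6}
Step 4: union(14, 4) -> merged; set of 14 now {4, 14, 15}
Step 5: union(10, 11) -> merged; set of 10 now {10, 11}
Step 6: find(6) -> no change; set of 6 is {6}
Step 7: union(4, 5) -> merged; set of 4 now {4, 5, 14, 15}
Step 8: find(6) -> no change; set of 6 is {6}
Step 9: find(8) -> no change; set of 8 is {8}
Step 10: union(13, 7) -> merged; set of 13 now {7, 13}
Step 11: union(11, 6) -> merged; set of 11 now {6, 10, 11}
Step 12: find(11) -> no change; set of 11 is {6, 10, 11}
Step 13: union(4, 6) -> merged; set of 4 now {4, 5, 6, 10, 11, 14, 15}
Step 14: union(2, 15) -> merged; set of 2 now {2, 4, 5, 6, 10, 11, 14, 15}
Step 15: union(13, 10) -> merged; set of 13 now {2, 4, 5, 6, 7, 10, 11, 13, 14, 15}
Step 16: union(8, 15) -> merged; set of 8 now {2, 4, 5, 6, 7, 8, 10, 11, 13, 14, 15}
Step 17: union(13, 0) -> merged; set of 13 now {0, 2, 4, 5, 6, 7, 8, 10, 11, 13, 14, 15}
Step 18: union(7, 11) -> already same set; set of 7 now {0, 2, 4, 5, 6, 7, 8, 10, 11, 13, 14, 15}
Step 19: find(1) -> no change; set of 1 is {1, 9}
Step 20: find(2) -> no change; set of 2 is {0, 2, 4, 5, 6, 7, 8, 10, 11, 13, 14, 15}
Step 21: find(7) -> no change; set of 7 is {0, 2, 4, 5, 6, 7, 8, 10, 11, 13, 14, 15}
Component of 14: {0, 2, 4, 5, 6, 7, 8, 10, 11, 13, 14, 15}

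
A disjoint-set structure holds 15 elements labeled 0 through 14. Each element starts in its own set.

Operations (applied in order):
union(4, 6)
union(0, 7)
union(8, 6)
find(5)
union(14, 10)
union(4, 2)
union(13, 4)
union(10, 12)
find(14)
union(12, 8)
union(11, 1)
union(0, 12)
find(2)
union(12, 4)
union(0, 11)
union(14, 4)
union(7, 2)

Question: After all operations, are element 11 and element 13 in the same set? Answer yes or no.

Step 1: union(4, 6) -> merged; set of 4 now {4, 6}
Step 2: union(0, 7) -> merged; set of 0 now {0, 7}
Step 3: union(8, 6) -> merged; set of 8 now {4, 6, 8}
Step 4: find(5) -> no change; set of 5 is {5}
Step 5: union(14, 10) -> merged; set of 14 now {10, 14}
Step 6: union(4, 2) -> merged; set of 4 now {2, 4, 6, 8}
Step 7: union(13, 4) -> merged; set of 13 now {2, 4, 6, 8, 13}
Step 8: union(10, 12) -> merged; set of 10 now {10, 12, 14}
Step 9: find(14) -> no change; set of 14 is {10, 12, 14}
Step 10: union(12, 8) -> merged; set of 12 now {2, 4, 6, 8, 10, 12, 13, 14}
Step 11: union(11, 1) -> merged; set of 11 now {1, 11}
Step 12: union(0, 12) -> merged; set of 0 now {0, 2, 4, 6, 7, 8, 10, 12, 13, 14}
Step 13: find(2) -> no change; set of 2 is {0, 2, 4, 6, 7, 8, 10, 12, 13, 14}
Step 14: union(12, 4) -> already same set; set of 12 now {0, 2, 4, 6, 7, 8, 10, 12, 13, 14}
Step 15: union(0, 11) -> merged; set of 0 now {0, 1, 2, 4, 6, 7, 8, 10, 11, 12, 13, 14}
Step 16: union(14, 4) -> already same set; set of 14 now {0, 1, 2, 4, 6, 7, 8, 10, 11, 12, 13, 14}
Step 17: union(7, 2) -> already same set; set of 7 now {0, 1, 2, 4, 6, 7, 8, 10, 11, 12, 13, 14}
Set of 11: {0, 1, 2, 4, 6, 7, 8, 10, 11, 12, 13, 14}; 13 is a member.

Answer: yes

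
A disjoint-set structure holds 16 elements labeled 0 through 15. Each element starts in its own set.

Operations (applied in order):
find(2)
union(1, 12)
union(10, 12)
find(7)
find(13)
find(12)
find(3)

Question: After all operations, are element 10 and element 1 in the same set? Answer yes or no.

Answer: yes

Derivation:
Step 1: find(2) -> no change; set of 2 is {2}
Step 2: union(1, 12) -> merged; set of 1 now {1, 12}
Step 3: union(10, 12) -> merged; set of 10 now {1, 10, 12}
Step 4: find(7) -> no change; set of 7 is {7}
Step 5: find(13) -> no change; set of 13 is {13}
Step 6: find(12) -> no change; set of 12 is {1, 10, 12}
Step 7: find(3) -> no change; set of 3 is {3}
Set of 10: {1, 10, 12}; 1 is a member.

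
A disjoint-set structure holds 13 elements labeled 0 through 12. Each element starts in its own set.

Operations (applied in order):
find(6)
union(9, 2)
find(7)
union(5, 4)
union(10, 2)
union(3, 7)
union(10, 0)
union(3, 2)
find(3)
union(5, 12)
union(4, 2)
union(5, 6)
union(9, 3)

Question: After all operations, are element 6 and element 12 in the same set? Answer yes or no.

Step 1: find(6) -> no change; set of 6 is {6}
Step 2: union(9, 2) -> merged; set of 9 now {2, 9}
Step 3: find(7) -> no change; set of 7 is {7}
Step 4: union(5, 4) -> merged; set of 5 now {4, 5}
Step 5: union(10, 2) -> merged; set of 10 now {2, 9, 10}
Step 6: union(3, 7) -> merged; set of 3 now {3, 7}
Step 7: union(10, 0) -> merged; set of 10 now {0, 2, 9, 10}
Step 8: union(3, 2) -> merged; set of 3 now {0, 2, 3, 7, 9, 10}
Step 9: find(3) -> no change; set of 3 is {0, 2, 3, 7, 9, 10}
Step 10: union(5, 12) -> merged; set of 5 now {4, 5, 12}
Step 11: union(4, 2) -> merged; set of 4 now {0, 2, 3, 4, 5, 7, 9, 10, 12}
Step 12: union(5, 6) -> merged; set of 5 now {0, 2, 3, 4, 5, 6, 7, 9, 10, 12}
Step 13: union(9, 3) -> already same set; set of 9 now {0, 2, 3, 4, 5, 6, 7, 9, 10, 12}
Set of 6: {0, 2, 3, 4, 5, 6, 7, 9, 10, 12}; 12 is a member.

Answer: yes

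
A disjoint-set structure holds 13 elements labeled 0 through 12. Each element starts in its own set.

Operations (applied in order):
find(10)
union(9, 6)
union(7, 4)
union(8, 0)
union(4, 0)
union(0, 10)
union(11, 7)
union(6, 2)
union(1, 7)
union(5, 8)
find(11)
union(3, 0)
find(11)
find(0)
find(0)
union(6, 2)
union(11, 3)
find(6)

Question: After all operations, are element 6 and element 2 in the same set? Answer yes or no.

Step 1: find(10) -> no change; set of 10 is {10}
Step 2: union(9, 6) -> merged; set of 9 now {6, 9}
Step 3: union(7, 4) -> merged; set of 7 now {4, 7}
Step 4: union(8, 0) -> merged; set of 8 now {0, 8}
Step 5: union(4, 0) -> merged; set of 4 now {0, 4, 7, 8}
Step 6: union(0, 10) -> merged; set of 0 now {0, 4, 7, 8, 10}
Step 7: union(11, 7) -> merged; set of 11 now {0, 4, 7, 8, 10, 11}
Step 8: union(6, 2) -> merged; set of 6 now {2, 6, 9}
Step 9: union(1, 7) -> merged; set of 1 now {0, 1, 4, 7, 8, 10, 11}
Step 10: union(5, 8) -> merged; set of 5 now {0, 1, 4, 5, 7, 8, 10, 11}
Step 11: find(11) -> no change; set of 11 is {0, 1, 4, 5, 7, 8, 10, 11}
Step 12: union(3, 0) -> merged; set of 3 now {0, 1, 3, 4, 5, 7, 8, 10, 11}
Step 13: find(11) -> no change; set of 11 is {0, 1, 3, 4, 5, 7, 8, 10, 11}
Step 14: find(0) -> no change; set of 0 is {0, 1, 3, 4, 5, 7, 8, 10, 11}
Step 15: find(0) -> no change; set of 0 is {0, 1, 3, 4, 5, 7, 8, 10, 11}
Step 16: union(6, 2) -> already same set; set of 6 now {2, 6, 9}
Step 17: union(11, 3) -> already same set; set of 11 now {0, 1, 3, 4, 5, 7, 8, 10, 11}
Step 18: find(6) -> no change; set of 6 is {2, 6, 9}
Set of 6: {2, 6, 9}; 2 is a member.

Answer: yes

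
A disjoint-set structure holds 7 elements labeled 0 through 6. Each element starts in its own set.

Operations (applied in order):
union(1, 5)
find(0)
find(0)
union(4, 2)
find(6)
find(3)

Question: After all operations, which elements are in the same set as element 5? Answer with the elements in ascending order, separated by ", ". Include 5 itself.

Answer: 1, 5

Derivation:
Step 1: union(1, 5) -> merged; set of 1 now {1, 5}
Step 2: find(0) -> no change; set of 0 is {0}
Step 3: find(0) -> no change; set of 0 is {0}
Step 4: union(4, 2) -> merged; set of 4 now {2, 4}
Step 5: find(6) -> no change; set of 6 is {6}
Step 6: find(3) -> no change; set of 3 is {3}
Component of 5: {1, 5}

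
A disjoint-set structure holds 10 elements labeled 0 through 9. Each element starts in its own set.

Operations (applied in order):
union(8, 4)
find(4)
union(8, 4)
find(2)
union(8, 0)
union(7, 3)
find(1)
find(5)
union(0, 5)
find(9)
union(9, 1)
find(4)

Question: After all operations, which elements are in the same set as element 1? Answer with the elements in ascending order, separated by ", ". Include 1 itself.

Answer: 1, 9

Derivation:
Step 1: union(8, 4) -> merged; set of 8 now {4, 8}
Step 2: find(4) -> no change; set of 4 is {4, 8}
Step 3: union(8, 4) -> already same set; set of 8 now {4, 8}
Step 4: find(2) -> no change; set of 2 is {2}
Step 5: union(8, 0) -> merged; set of 8 now {0, 4, 8}
Step 6: union(7, 3) -> merged; set of 7 now {3, 7}
Step 7: find(1) -> no change; set of 1 is {1}
Step 8: find(5) -> no change; set of 5 is {5}
Step 9: union(0, 5) -> merged; set of 0 now {0, 4, 5, 8}
Step 10: find(9) -> no change; set of 9 is {9}
Step 11: union(9, 1) -> merged; set of 9 now {1, 9}
Step 12: find(4) -> no change; set of 4 is {0, 4, 5, 8}
Component of 1: {1, 9}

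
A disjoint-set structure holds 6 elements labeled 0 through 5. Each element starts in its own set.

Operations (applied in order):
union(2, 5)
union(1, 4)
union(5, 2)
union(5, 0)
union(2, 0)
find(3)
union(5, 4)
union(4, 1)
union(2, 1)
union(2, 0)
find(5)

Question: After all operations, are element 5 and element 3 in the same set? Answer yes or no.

Answer: no

Derivation:
Step 1: union(2, 5) -> merged; set of 2 now {2, 5}
Step 2: union(1, 4) -> merged; set of 1 now {1, 4}
Step 3: union(5, 2) -> already same set; set of 5 now {2, 5}
Step 4: union(5, 0) -> merged; set of 5 now {0, 2, 5}
Step 5: union(2, 0) -> already same set; set of 2 now {0, 2, 5}
Step 6: find(3) -> no change; set of 3 is {3}
Step 7: union(5, 4) -> merged; set of 5 now {0, 1, 2, 4, 5}
Step 8: union(4, 1) -> already same set; set of 4 now {0, 1, 2, 4, 5}
Step 9: union(2, 1) -> already same set; set of 2 now {0, 1, 2, 4, 5}
Step 10: union(2, 0) -> already same set; set of 2 now {0, 1, 2, 4, 5}
Step 11: find(5) -> no change; set of 5 is {0, 1, 2, 4, 5}
Set of 5: {0, 1, 2, 4, 5}; 3 is not a member.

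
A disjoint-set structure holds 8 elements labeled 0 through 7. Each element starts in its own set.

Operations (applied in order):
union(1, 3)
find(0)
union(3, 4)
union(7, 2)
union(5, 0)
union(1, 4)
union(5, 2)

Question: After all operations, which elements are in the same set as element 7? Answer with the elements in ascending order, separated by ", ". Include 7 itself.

Answer: 0, 2, 5, 7

Derivation:
Step 1: union(1, 3) -> merged; set of 1 now {1, 3}
Step 2: find(0) -> no change; set of 0 is {0}
Step 3: union(3, 4) -> merged; set of 3 now {1, 3, 4}
Step 4: union(7, 2) -> merged; set of 7 now {2, 7}
Step 5: union(5, 0) -> merged; set of 5 now {0, 5}
Step 6: union(1, 4) -> already same set; set of 1 now {1, 3, 4}
Step 7: union(5, 2) -> merged; set of 5 now {0, 2, 5, 7}
Component of 7: {0, 2, 5, 7}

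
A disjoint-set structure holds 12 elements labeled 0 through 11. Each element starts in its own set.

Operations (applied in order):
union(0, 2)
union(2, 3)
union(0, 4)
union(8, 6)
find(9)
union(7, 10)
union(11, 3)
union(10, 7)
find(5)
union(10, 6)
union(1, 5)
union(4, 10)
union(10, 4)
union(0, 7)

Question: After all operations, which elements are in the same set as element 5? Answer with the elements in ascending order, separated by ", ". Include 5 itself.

Step 1: union(0, 2) -> merged; set of 0 now {0, 2}
Step 2: union(2, 3) -> merged; set of 2 now {0, 2, 3}
Step 3: union(0, 4) -> merged; set of 0 now {0, 2, 3, 4}
Step 4: union(8, 6) -> merged; set of 8 now {6, 8}
Step 5: find(9) -> no change; set of 9 is {9}
Step 6: union(7, 10) -> merged; set of 7 now {7, 10}
Step 7: union(11, 3) -> merged; set of 11 now {0, 2, 3, 4, 11}
Step 8: union(10, 7) -> already same set; set of 10 now {7, 10}
Step 9: find(5) -> no change; set of 5 is {5}
Step 10: union(10, 6) -> merged; set of 10 now {6, 7, 8, 10}
Step 11: union(1, 5) -> merged; set of 1 now {1, 5}
Step 12: union(4, 10) -> merged; set of 4 now {0, 2, 3, 4, 6, 7, 8, 10, 11}
Step 13: union(10, 4) -> already same set; set of 10 now {0, 2, 3, 4, 6, 7, 8, 10, 11}
Step 14: union(0, 7) -> already same set; set of 0 now {0, 2, 3, 4, 6, 7, 8, 10, 11}
Component of 5: {1, 5}

Answer: 1, 5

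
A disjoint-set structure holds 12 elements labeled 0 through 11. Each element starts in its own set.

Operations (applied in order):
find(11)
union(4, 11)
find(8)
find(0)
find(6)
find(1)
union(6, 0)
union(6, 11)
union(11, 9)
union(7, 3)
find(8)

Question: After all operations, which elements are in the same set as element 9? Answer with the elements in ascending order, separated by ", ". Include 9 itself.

Answer: 0, 4, 6, 9, 11

Derivation:
Step 1: find(11) -> no change; set of 11 is {11}
Step 2: union(4, 11) -> merged; set of 4 now {4, 11}
Step 3: find(8) -> no change; set of 8 is {8}
Step 4: find(0) -> no change; set of 0 is {0}
Step 5: find(6) -> no change; set of 6 is {6}
Step 6: find(1) -> no change; set of 1 is {1}
Step 7: union(6, 0) -> merged; set of 6 now {0, 6}
Step 8: union(6, 11) -> merged; set of 6 now {0, 4, 6, 11}
Step 9: union(11, 9) -> merged; set of 11 now {0, 4, 6, 9, 11}
Step 10: union(7, 3) -> merged; set of 7 now {3, 7}
Step 11: find(8) -> no change; set of 8 is {8}
Component of 9: {0, 4, 6, 9, 11}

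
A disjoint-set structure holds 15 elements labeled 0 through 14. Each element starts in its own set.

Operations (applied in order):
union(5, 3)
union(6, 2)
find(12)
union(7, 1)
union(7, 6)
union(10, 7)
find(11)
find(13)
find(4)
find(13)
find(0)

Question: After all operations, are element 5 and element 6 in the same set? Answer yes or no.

Step 1: union(5, 3) -> merged; set of 5 now {3, 5}
Step 2: union(6, 2) -> merged; set of 6 now {2, 6}
Step 3: find(12) -> no change; set of 12 is {12}
Step 4: union(7, 1) -> merged; set of 7 now {1, 7}
Step 5: union(7, 6) -> merged; set of 7 now {1, 2, 6, 7}
Step 6: union(10, 7) -> merged; set of 10 now {1, 2, 6, 7, 10}
Step 7: find(11) -> no change; set of 11 is {11}
Step 8: find(13) -> no change; set of 13 is {13}
Step 9: find(4) -> no change; set of 4 is {4}
Step 10: find(13) -> no change; set of 13 is {13}
Step 11: find(0) -> no change; set of 0 is {0}
Set of 5: {3, 5}; 6 is not a member.

Answer: no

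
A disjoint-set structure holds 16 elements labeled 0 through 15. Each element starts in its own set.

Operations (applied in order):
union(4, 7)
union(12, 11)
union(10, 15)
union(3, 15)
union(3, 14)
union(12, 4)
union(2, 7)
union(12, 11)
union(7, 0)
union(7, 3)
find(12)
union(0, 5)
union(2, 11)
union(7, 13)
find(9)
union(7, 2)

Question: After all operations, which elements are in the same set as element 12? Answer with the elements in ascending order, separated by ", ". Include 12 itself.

Answer: 0, 2, 3, 4, 5, 7, 10, 11, 12, 13, 14, 15

Derivation:
Step 1: union(4, 7) -> merged; set of 4 now {4, 7}
Step 2: union(12, 11) -> merged; set of 12 now {11, 12}
Step 3: union(10, 15) -> merged; set of 10 now {10, 15}
Step 4: union(3, 15) -> merged; set of 3 now {3, 10, 15}
Step 5: union(3, 14) -> merged; set of 3 now {3, 10, 14, 15}
Step 6: union(12, 4) -> merged; set of 12 now {4, 7, 11, 12}
Step 7: union(2, 7) -> merged; set of 2 now {2, 4, 7, 11, 12}
Step 8: union(12, 11) -> already same set; set of 12 now {2, 4, 7, 11, 12}
Step 9: union(7, 0) -> merged; set of 7 now {0, 2, 4, 7, 11, 12}
Step 10: union(7, 3) -> merged; set of 7 now {0, 2, 3, 4, 7, 10, 11, 12, 14, 15}
Step 11: find(12) -> no change; set of 12 is {0, 2, 3, 4, 7, 10, 11, 12, 14, 15}
Step 12: union(0, 5) -> merged; set of 0 now {0, 2, 3, 4, 5, 7, 10, 11, 12, 14, 15}
Step 13: union(2, 11) -> already same set; set of 2 now {0, 2, 3, 4, 5, 7, 10, 11, 12, 14, 15}
Step 14: union(7, 13) -> merged; set of 7 now {0, 2, 3, 4, 5, 7, 10, 11, 12, 13, 14, 15}
Step 15: find(9) -> no change; set of 9 is {9}
Step 16: union(7, 2) -> already same set; set of 7 now {0, 2, 3, 4, 5, 7, 10, 11, 12, 13, 14, 15}
Component of 12: {0, 2, 3, 4, 5, 7, 10, 11, 12, 13, 14, 15}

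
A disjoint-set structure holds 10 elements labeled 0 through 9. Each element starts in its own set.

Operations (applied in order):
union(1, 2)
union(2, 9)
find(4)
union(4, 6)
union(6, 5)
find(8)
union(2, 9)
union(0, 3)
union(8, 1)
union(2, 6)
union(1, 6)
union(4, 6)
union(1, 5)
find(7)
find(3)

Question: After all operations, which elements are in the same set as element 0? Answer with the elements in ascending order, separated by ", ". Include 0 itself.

Answer: 0, 3

Derivation:
Step 1: union(1, 2) -> merged; set of 1 now {1, 2}
Step 2: union(2, 9) -> merged; set of 2 now {1, 2, 9}
Step 3: find(4) -> no change; set of 4 is {4}
Step 4: union(4, 6) -> merged; set of 4 now {4, 6}
Step 5: union(6, 5) -> merged; set of 6 now {4, 5, 6}
Step 6: find(8) -> no change; set of 8 is {8}
Step 7: union(2, 9) -> already same set; set of 2 now {1, 2, 9}
Step 8: union(0, 3) -> merged; set of 0 now {0, 3}
Step 9: union(8, 1) -> merged; set of 8 now {1, 2, 8, 9}
Step 10: union(2, 6) -> merged; set of 2 now {1, 2, 4, 5, 6, 8, 9}
Step 11: union(1, 6) -> already same set; set of 1 now {1, 2, 4, 5, 6, 8, 9}
Step 12: union(4, 6) -> already same set; set of 4 now {1, 2, 4, 5, 6, 8, 9}
Step 13: union(1, 5) -> already same set; set of 1 now {1, 2, 4, 5, 6, 8, 9}
Step 14: find(7) -> no change; set of 7 is {7}
Step 15: find(3) -> no change; set of 3 is {0, 3}
Component of 0: {0, 3}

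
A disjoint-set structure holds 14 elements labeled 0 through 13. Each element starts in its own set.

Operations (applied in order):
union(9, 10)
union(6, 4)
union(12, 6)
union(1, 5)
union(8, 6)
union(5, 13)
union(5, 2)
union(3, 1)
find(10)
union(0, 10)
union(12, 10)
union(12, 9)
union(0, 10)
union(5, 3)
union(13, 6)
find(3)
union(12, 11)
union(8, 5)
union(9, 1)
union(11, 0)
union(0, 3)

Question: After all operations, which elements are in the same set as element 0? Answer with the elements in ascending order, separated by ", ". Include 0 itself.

Step 1: union(9, 10) -> merged; set of 9 now {9, 10}
Step 2: union(6, 4) -> merged; set of 6 now {4, 6}
Step 3: union(12, 6) -> merged; set of 12 now {4, 6, 12}
Step 4: union(1, 5) -> merged; set of 1 now {1, 5}
Step 5: union(8, 6) -> merged; set of 8 now {4, 6, 8, 12}
Step 6: union(5, 13) -> merged; set of 5 now {1, 5, 13}
Step 7: union(5, 2) -> merged; set of 5 now {1, 2, 5, 13}
Step 8: union(3, 1) -> merged; set of 3 now {1, 2, 3, 5, 13}
Step 9: find(10) -> no change; set of 10 is {9, 10}
Step 10: union(0, 10) -> merged; set of 0 now {0, 9, 10}
Step 11: union(12, 10) -> merged; set of 12 now {0, 4, 6, 8, 9, 10, 12}
Step 12: union(12, 9) -> already same set; set of 12 now {0, 4, 6, 8, 9, 10, 12}
Step 13: union(0, 10) -> already same set; set of 0 now {0, 4, 6, 8, 9, 10, 12}
Step 14: union(5, 3) -> already same set; set of 5 now {1, 2, 3, 5, 13}
Step 15: union(13, 6) -> merged; set of 13 now {0, 1, 2, 3, 4, 5, 6, 8, 9, 10, 12, 13}
Step 16: find(3) -> no change; set of 3 is {0, 1, 2, 3, 4, 5, 6, 8, 9, 10, 12, 13}
Step 17: union(12, 11) -> merged; set of 12 now {0, 1, 2, 3, 4, 5, 6, 8, 9, 10, 11, 12, 13}
Step 18: union(8, 5) -> already same set; set of 8 now {0, 1, 2, 3, 4, 5, 6, 8, 9, 10, 11, 12, 13}
Step 19: union(9, 1) -> already same set; set of 9 now {0, 1, 2, 3, 4, 5, 6, 8, 9, 10, 11, 12, 13}
Step 20: union(11, 0) -> already same set; set of 11 now {0, 1, 2, 3, 4, 5, 6, 8, 9, 10, 11, 12, 13}
Step 21: union(0, 3) -> already same set; set of 0 now {0, 1, 2, 3, 4, 5, 6, 8, 9, 10, 11, 12, 13}
Component of 0: {0, 1, 2, 3, 4, 5, 6, 8, 9, 10, 11, 12, 13}

Answer: 0, 1, 2, 3, 4, 5, 6, 8, 9, 10, 11, 12, 13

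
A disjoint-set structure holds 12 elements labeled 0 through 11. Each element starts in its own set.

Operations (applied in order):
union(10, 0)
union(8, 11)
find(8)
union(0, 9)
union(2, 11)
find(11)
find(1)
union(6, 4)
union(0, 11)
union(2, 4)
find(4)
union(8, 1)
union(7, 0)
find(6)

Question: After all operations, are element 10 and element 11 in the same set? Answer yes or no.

Step 1: union(10, 0) -> merged; set of 10 now {0, 10}
Step 2: union(8, 11) -> merged; set of 8 now {8, 11}
Step 3: find(8) -> no change; set of 8 is {8, 11}
Step 4: union(0, 9) -> merged; set of 0 now {0, 9, 10}
Step 5: union(2, 11) -> merged; set of 2 now {2, 8, 11}
Step 6: find(11) -> no change; set of 11 is {2, 8, 11}
Step 7: find(1) -> no change; set of 1 is {1}
Step 8: union(6, 4) -> merged; set of 6 now {4, 6}
Step 9: union(0, 11) -> merged; set of 0 now {0, 2, 8, 9, 10, 11}
Step 10: union(2, 4) -> merged; set of 2 now {0, 2, 4, 6, 8, 9, 10, 11}
Step 11: find(4) -> no change; set of 4 is {0, 2, 4, 6, 8, 9, 10, 11}
Step 12: union(8, 1) -> merged; set of 8 now {0, 1, 2, 4, 6, 8, 9, 10, 11}
Step 13: union(7, 0) -> merged; set of 7 now {0, 1, 2, 4, 6, 7, 8, 9, 10, 11}
Step 14: find(6) -> no change; set of 6 is {0, 1, 2, 4, 6, 7, 8, 9, 10, 11}
Set of 10: {0, 1, 2, 4, 6, 7, 8, 9, 10, 11}; 11 is a member.

Answer: yes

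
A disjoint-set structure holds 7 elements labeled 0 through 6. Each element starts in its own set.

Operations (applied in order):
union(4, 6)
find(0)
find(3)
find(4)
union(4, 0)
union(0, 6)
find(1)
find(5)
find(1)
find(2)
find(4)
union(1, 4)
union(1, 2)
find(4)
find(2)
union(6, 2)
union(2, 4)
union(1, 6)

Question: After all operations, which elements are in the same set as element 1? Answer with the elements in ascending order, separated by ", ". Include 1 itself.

Answer: 0, 1, 2, 4, 6

Derivation:
Step 1: union(4, 6) -> merged; set of 4 now {4, 6}
Step 2: find(0) -> no change; set of 0 is {0}
Step 3: find(3) -> no change; set of 3 is {3}
Step 4: find(4) -> no change; set of 4 is {4, 6}
Step 5: union(4, 0) -> merged; set of 4 now {0, 4, 6}
Step 6: union(0, 6) -> already same set; set of 0 now {0, 4, 6}
Step 7: find(1) -> no change; set of 1 is {1}
Step 8: find(5) -> no change; set of 5 is {5}
Step 9: find(1) -> no change; set of 1 is {1}
Step 10: find(2) -> no change; set of 2 is {2}
Step 11: find(4) -> no change; set of 4 is {0, 4, 6}
Step 12: union(1, 4) -> merged; set of 1 now {0, 1, 4, 6}
Step 13: union(1, 2) -> merged; set of 1 now {0, 1, 2, 4, 6}
Step 14: find(4) -> no change; set of 4 is {0, 1, 2, 4, 6}
Step 15: find(2) -> no change; set of 2 is {0, 1, 2, 4, 6}
Step 16: union(6, 2) -> already same set; set of 6 now {0, 1, 2, 4, 6}
Step 17: union(2, 4) -> already same set; set of 2 now {0, 1, 2, 4, 6}
Step 18: union(1, 6) -> already same set; set of 1 now {0, 1, 2, 4, 6}
Component of 1: {0, 1, 2, 4, 6}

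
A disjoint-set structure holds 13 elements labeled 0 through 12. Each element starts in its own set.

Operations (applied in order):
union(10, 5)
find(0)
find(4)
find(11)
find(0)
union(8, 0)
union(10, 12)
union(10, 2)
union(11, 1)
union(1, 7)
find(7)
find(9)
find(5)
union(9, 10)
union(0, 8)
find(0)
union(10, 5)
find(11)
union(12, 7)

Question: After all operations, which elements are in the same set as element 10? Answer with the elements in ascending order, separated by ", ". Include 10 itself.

Answer: 1, 2, 5, 7, 9, 10, 11, 12

Derivation:
Step 1: union(10, 5) -> merged; set of 10 now {5, 10}
Step 2: find(0) -> no change; set of 0 is {0}
Step 3: find(4) -> no change; set of 4 is {4}
Step 4: find(11) -> no change; set of 11 is {11}
Step 5: find(0) -> no change; set of 0 is {0}
Step 6: union(8, 0) -> merged; set of 8 now {0, 8}
Step 7: union(10, 12) -> merged; set of 10 now {5, 10, 12}
Step 8: union(10, 2) -> merged; set of 10 now {2, 5, 10, 12}
Step 9: union(11, 1) -> merged; set of 11 now {1, 11}
Step 10: union(1, 7) -> merged; set of 1 now {1, 7, 11}
Step 11: find(7) -> no change; set of 7 is {1, 7, 11}
Step 12: find(9) -> no change; set of 9 is {9}
Step 13: find(5) -> no change; set of 5 is {2, 5, 10, 12}
Step 14: union(9, 10) -> merged; set of 9 now {2, 5, 9, 10, 12}
Step 15: union(0, 8) -> already same set; set of 0 now {0, 8}
Step 16: find(0) -> no change; set of 0 is {0, 8}
Step 17: union(10, 5) -> already same set; set of 10 now {2, 5, 9, 10, 12}
Step 18: find(11) -> no change; set of 11 is {1, 7, 11}
Step 19: union(12, 7) -> merged; set of 12 now {1, 2, 5, 7, 9, 10, 11, 12}
Component of 10: {1, 2, 5, 7, 9, 10, 11, 12}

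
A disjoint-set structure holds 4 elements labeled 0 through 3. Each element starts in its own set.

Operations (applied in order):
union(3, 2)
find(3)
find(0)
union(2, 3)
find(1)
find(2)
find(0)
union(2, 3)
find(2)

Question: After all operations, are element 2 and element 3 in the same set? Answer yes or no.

Answer: yes

Derivation:
Step 1: union(3, 2) -> merged; set of 3 now {2, 3}
Step 2: find(3) -> no change; set of 3 is {2, 3}
Step 3: find(0) -> no change; set of 0 is {0}
Step 4: union(2, 3) -> already same set; set of 2 now {2, 3}
Step 5: find(1) -> no change; set of 1 is {1}
Step 6: find(2) -> no change; set of 2 is {2, 3}
Step 7: find(0) -> no change; set of 0 is {0}
Step 8: union(2, 3) -> already same set; set of 2 now {2, 3}
Step 9: find(2) -> no change; set of 2 is {2, 3}
Set of 2: {2, 3}; 3 is a member.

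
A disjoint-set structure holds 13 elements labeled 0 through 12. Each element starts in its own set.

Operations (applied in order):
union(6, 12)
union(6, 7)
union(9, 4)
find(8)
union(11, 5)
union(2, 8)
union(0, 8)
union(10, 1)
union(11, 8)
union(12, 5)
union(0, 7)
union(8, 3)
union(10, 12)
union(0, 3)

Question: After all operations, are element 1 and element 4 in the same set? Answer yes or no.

Step 1: union(6, 12) -> merged; set of 6 now {6, 12}
Step 2: union(6, 7) -> merged; set of 6 now {6, 7, 12}
Step 3: union(9, 4) -> merged; set of 9 now {4, 9}
Step 4: find(8) -> no change; set of 8 is {8}
Step 5: union(11, 5) -> merged; set of 11 now {5, 11}
Step 6: union(2, 8) -> merged; set of 2 now {2, 8}
Step 7: union(0, 8) -> merged; set of 0 now {0, 2, 8}
Step 8: union(10, 1) -> merged; set of 10 now {1, 10}
Step 9: union(11, 8) -> merged; set of 11 now {0, 2, 5, 8, 11}
Step 10: union(12, 5) -> merged; set of 12 now {0, 2, 5, 6, 7, 8, 11, 12}
Step 11: union(0, 7) -> already same set; set of 0 now {0, 2, 5, 6, 7, 8, 11, 12}
Step 12: union(8, 3) -> merged; set of 8 now {0, 2, 3, 5, 6, 7, 8, 11, 12}
Step 13: union(10, 12) -> merged; set of 10 now {0, 1, 2, 3, 5, 6, 7, 8, 10, 11, 12}
Step 14: union(0, 3) -> already same set; set of 0 now {0, 1, 2, 3, 5, 6, 7, 8, 10, 11, 12}
Set of 1: {0, 1, 2, 3, 5, 6, 7, 8, 10, 11, 12}; 4 is not a member.

Answer: no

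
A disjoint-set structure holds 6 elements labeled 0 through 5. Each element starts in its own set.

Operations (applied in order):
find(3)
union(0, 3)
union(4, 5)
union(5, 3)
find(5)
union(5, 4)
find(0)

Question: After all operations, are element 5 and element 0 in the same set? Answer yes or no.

Step 1: find(3) -> no change; set of 3 is {3}
Step 2: union(0, 3) -> merged; set of 0 now {0, 3}
Step 3: union(4, 5) -> merged; set of 4 now {4, 5}
Step 4: union(5, 3) -> merged; set of 5 now {0, 3, 4, 5}
Step 5: find(5) -> no change; set of 5 is {0, 3, 4, 5}
Step 6: union(5, 4) -> already same set; set of 5 now {0, 3, 4, 5}
Step 7: find(0) -> no change; set of 0 is {0, 3, 4, 5}
Set of 5: {0, 3, 4, 5}; 0 is a member.

Answer: yes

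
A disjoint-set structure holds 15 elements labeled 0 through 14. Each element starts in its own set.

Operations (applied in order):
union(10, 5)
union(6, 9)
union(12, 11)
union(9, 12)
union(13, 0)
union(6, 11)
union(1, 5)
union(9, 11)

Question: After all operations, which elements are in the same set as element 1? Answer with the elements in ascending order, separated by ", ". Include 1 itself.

Answer: 1, 5, 10

Derivation:
Step 1: union(10, 5) -> merged; set of 10 now {5, 10}
Step 2: union(6, 9) -> merged; set of 6 now {6, 9}
Step 3: union(12, 11) -> merged; set of 12 now {11, 12}
Step 4: union(9, 12) -> merged; set of 9 now {6, 9, 11, 12}
Step 5: union(13, 0) -> merged; set of 13 now {0, 13}
Step 6: union(6, 11) -> already same set; set of 6 now {6, 9, 11, 12}
Step 7: union(1, 5) -> merged; set of 1 now {1, 5, 10}
Step 8: union(9, 11) -> already same set; set of 9 now {6, 9, 11, 12}
Component of 1: {1, 5, 10}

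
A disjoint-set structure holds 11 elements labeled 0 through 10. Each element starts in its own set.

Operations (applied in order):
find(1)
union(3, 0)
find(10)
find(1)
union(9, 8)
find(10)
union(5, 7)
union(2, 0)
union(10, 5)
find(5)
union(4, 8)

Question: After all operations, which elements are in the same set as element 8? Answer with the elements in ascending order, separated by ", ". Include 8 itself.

Step 1: find(1) -> no change; set of 1 is {1}
Step 2: union(3, 0) -> merged; set of 3 now {0, 3}
Step 3: find(10) -> no change; set of 10 is {10}
Step 4: find(1) -> no change; set of 1 is {1}
Step 5: union(9, 8) -> merged; set of 9 now {8, 9}
Step 6: find(10) -> no change; set of 10 is {10}
Step 7: union(5, 7) -> merged; set of 5 now {5, 7}
Step 8: union(2, 0) -> merged; set of 2 now {0, 2, 3}
Step 9: union(10, 5) -> merged; set of 10 now {5, 7, 10}
Step 10: find(5) -> no change; set of 5 is {5, 7, 10}
Step 11: union(4, 8) -> merged; set of 4 now {4, 8, 9}
Component of 8: {4, 8, 9}

Answer: 4, 8, 9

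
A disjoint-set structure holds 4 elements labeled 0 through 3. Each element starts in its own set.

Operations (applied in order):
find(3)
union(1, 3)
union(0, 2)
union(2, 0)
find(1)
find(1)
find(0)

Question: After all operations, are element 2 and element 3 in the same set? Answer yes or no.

Step 1: find(3) -> no change; set of 3 is {3}
Step 2: union(1, 3) -> merged; set of 1 now {1, 3}
Step 3: union(0, 2) -> merged; set of 0 now {0, 2}
Step 4: union(2, 0) -> already same set; set of 2 now {0, 2}
Step 5: find(1) -> no change; set of 1 is {1, 3}
Step 6: find(1) -> no change; set of 1 is {1, 3}
Step 7: find(0) -> no change; set of 0 is {0, 2}
Set of 2: {0, 2}; 3 is not a member.

Answer: no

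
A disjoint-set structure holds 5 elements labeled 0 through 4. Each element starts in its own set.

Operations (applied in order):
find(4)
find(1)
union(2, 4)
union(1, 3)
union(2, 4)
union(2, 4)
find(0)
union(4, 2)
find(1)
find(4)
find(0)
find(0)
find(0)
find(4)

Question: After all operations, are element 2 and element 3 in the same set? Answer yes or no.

Step 1: find(4) -> no change; set of 4 is {4}
Step 2: find(1) -> no change; set of 1 is {1}
Step 3: union(2, 4) -> merged; set of 2 now {2, 4}
Step 4: union(1, 3) -> merged; set of 1 now {1, 3}
Step 5: union(2, 4) -> already same set; set of 2 now {2, 4}
Step 6: union(2, 4) -> already same set; set of 2 now {2, 4}
Step 7: find(0) -> no change; set of 0 is {0}
Step 8: union(4, 2) -> already same set; set of 4 now {2, 4}
Step 9: find(1) -> no change; set of 1 is {1, 3}
Step 10: find(4) -> no change; set of 4 is {2, 4}
Step 11: find(0) -> no change; set of 0 is {0}
Step 12: find(0) -> no change; set of 0 is {0}
Step 13: find(0) -> no change; set of 0 is {0}
Step 14: find(4) -> no change; set of 4 is {2, 4}
Set of 2: {2, 4}; 3 is not a member.

Answer: no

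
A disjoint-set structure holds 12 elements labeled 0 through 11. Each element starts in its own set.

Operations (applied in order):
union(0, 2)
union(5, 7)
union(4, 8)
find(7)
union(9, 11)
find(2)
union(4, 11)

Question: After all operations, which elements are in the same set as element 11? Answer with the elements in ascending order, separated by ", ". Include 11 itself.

Answer: 4, 8, 9, 11

Derivation:
Step 1: union(0, 2) -> merged; set of 0 now {0, 2}
Step 2: union(5, 7) -> merged; set of 5 now {5, 7}
Step 3: union(4, 8) -> merged; set of 4 now {4, 8}
Step 4: find(7) -> no change; set of 7 is {5, 7}
Step 5: union(9, 11) -> merged; set of 9 now {9, 11}
Step 6: find(2) -> no change; set of 2 is {0, 2}
Step 7: union(4, 11) -> merged; set of 4 now {4, 8, 9, 11}
Component of 11: {4, 8, 9, 11}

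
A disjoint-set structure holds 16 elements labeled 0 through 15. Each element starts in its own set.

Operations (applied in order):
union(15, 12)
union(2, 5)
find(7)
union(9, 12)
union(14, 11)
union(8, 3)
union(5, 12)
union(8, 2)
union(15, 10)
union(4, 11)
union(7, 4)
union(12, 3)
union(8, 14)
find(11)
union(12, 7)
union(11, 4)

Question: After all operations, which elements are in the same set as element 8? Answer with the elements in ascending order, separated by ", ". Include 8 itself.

Answer: 2, 3, 4, 5, 7, 8, 9, 10, 11, 12, 14, 15

Derivation:
Step 1: union(15, 12) -> merged; set of 15 now {12, 15}
Step 2: union(2, 5) -> merged; set of 2 now {2, 5}
Step 3: find(7) -> no change; set of 7 is {7}
Step 4: union(9, 12) -> merged; set of 9 now {9, 12, 15}
Step 5: union(14, 11) -> merged; set of 14 now {11, 14}
Step 6: union(8, 3) -> merged; set of 8 now {3, 8}
Step 7: union(5, 12) -> merged; set of 5 now {2, 5, 9, 12, 15}
Step 8: union(8, 2) -> merged; set of 8 now {2, 3, 5, 8, 9, 12, 15}
Step 9: union(15, 10) -> merged; set of 15 now {2, 3, 5, 8, 9, 10, 12, 15}
Step 10: union(4, 11) -> merged; set of 4 now {4, 11, 14}
Step 11: union(7, 4) -> merged; set of 7 now {4, 7, 11, 14}
Step 12: union(12, 3) -> already same set; set of 12 now {2, 3, 5, 8, 9, 10, 12, 15}
Step 13: union(8, 14) -> merged; set of 8 now {2, 3, 4, 5, 7, 8, 9, 10, 11, 12, 14, 15}
Step 14: find(11) -> no change; set of 11 is {2, 3, 4, 5, 7, 8, 9, 10, 11, 12, 14, 15}
Step 15: union(12, 7) -> already same set; set of 12 now {2, 3, 4, 5, 7, 8, 9, 10, 11, 12, 14, 15}
Step 16: union(11, 4) -> already same set; set of 11 now {2, 3, 4, 5, 7, 8, 9, 10, 11, 12, 14, 15}
Component of 8: {2, 3, 4, 5, 7, 8, 9, 10, 11, 12, 14, 15}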